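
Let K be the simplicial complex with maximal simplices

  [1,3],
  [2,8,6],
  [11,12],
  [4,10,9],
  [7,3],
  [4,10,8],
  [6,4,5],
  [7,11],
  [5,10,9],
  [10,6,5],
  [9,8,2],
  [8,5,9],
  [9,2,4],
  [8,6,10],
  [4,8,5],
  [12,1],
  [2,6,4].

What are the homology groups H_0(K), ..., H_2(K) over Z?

H_0 = Z^2,  H_1 = Z ⊕ Z/2Z,  H_2 = 0.

Fix the vertex order 1 < 2 < 3 < 4 < 5 < 6 < 7 < 8 < 9 < 10 < 11 < 12 and write every simplex with vertices in increasing order. Then dim K = 2 and the simplices of K are:

  0-simplices (12): [1], [2], [3], [4], [5], [6], [7], [8], [9], [10], [11], [12]
  1-simplices (23): (23 of them)
  2-simplices (12): [2,4,6], [2,4,9], [2,6,8], [2,8,9], [4,5,6], [4,5,8], [4,8,10], [4,9,10], [5,6,10], [5,8,9], [5,9,10], [6,8,10]

giving chain groups C_0 ≅ Z^12, C_1 ≅ Z^23, C_2 ≅ Z^12.

Boundary ∂_1: C_1 → C_0 is given by ∂[p,q] = [q] − [p].
As a 12×23 matrix over Z this has rank 10, with invariant factors (1,1,1,1,1,1,1,1,1,1).

Boundary ∂_2: C_2 → C_1 sends each 2-simplex [p,q,r] to [q,r] − [p,r] + [p,q]. For instance
  ∂[5,6,10] = [6,10] − [5,10] + [5,6],
  ∂[4,5,8] = [5,8] − [4,8] + [4,5].
The 23×12 boundary matrix has rank 12 and Smith normal form diag(1,1,1,1,1,1,1,1,1,1,1,2).

Now H_k = ker ∂_k / im ∂_{k+1}, so:

  H_0: rank C_0 − rank ∂_1 = 12 − 10 = 2, and the invariant factors of ∂_1 are all 1, so H_0 ≅ Z^2.
  H_1: rank ker ∂_1 − rank ∂_2 = (23 − 10) − 12 = 1, and ∂_2 has invariant factor 2 > 1, so H_1 ≅ Z ⊕ Z/2Z.
  H_2: rank ker ∂_2 − rank ∂_3 = (12 − 12) − 0 = 0, and there is no ∂_3, so H_2 ≅ 0.

As a check, the Euler characteristic is 12 − 23 + 12 = 1, which agrees with 2 − 1 + 0 = 1.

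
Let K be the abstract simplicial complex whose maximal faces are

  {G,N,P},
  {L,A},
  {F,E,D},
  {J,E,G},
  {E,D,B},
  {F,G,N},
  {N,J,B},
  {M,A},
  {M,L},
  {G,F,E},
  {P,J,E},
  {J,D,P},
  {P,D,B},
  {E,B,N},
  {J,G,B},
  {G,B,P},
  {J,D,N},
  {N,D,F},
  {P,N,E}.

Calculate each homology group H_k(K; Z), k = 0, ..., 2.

Take the total order A < B < D < E < F < G < J < L < M < N < P on the vertex set. Then K (dimension 2) consists of the simplices:

  0-simplices (11): A, B, D, E, F, G, J, L, M, N, P
  1-simplices (27): AL, AM, BD, BE, BG, BJ, BN, BP, DE, DF, DJ, DN, DP, EF, EG, EJ, EN, EP, FG, FN, GJ, GN, GP, JN, JP, LM, NP
  2-simplices (16): BDE, BDP, BEN, BGJ, BGP, BJN, DEF, DFN, DJN, DJP, EFG, EGJ, EJP, ENP, FGN, GNP

so the chain groups are C_0 ≅ Z^11, C_1 ≅ Z^27, C_2 ≅ Z^16.

The boundary map ∂_1: C_1 → C_0 sends each edge [p,q] (with p < q) to q − p. For instance
  ∂DP = P − D.
The resulting 11×27 matrix has rank 9, and its Smith normal form has invariant factors (1,1,1,1,1,1,1,1,1).

Boundary ∂_2: C_2 → C_1 maps a triangle to the signed sum of its edges. For instance
  ∂BDP = DP − BP + BD,
  ∂BDE = DE − BE + BD.
As a 27×16 matrix over Z this has rank 15, with invariant factors (1,1,1,1,1,1,1,1,1,1,1,1,1,1,1).

Now H_k = ker ∂_k / im ∂_{k+1}, so:

  H_0: rank C_0 − rank ∂_1 = 11 − 9 = 2, and the invariant factors of ∂_1 are all 1, so H_0 ≅ Z^2.
  H_1: rank ker ∂_1 − rank ∂_2 = (27 − 9) − 15 = 3, and the invariant factors of ∂_2 are all 1, so H_1 ≅ Z^3.
  H_2: rank ker ∂_2 − rank ∂_3 = (16 − 15) − 0 = 1, and there is no ∂_3, so H_2 ≅ Z.

H_0 ≅ Z^2,  H_1 ≅ Z^3,  H_2 ≅ Z.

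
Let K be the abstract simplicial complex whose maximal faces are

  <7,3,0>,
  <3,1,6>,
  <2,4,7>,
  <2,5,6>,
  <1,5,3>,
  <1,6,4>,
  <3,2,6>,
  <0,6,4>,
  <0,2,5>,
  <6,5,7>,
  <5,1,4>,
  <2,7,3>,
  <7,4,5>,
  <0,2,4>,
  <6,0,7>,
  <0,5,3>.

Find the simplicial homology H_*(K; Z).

K has 8 vertices, 24 edges, 16 triangles.
rank ∂_0 = 0, rank ∂_1 = 7 ⇒ b_0 = 8 − 0 − 7 = 1; all invariant factors of ∂_1 are 1 so no torsion. So H_0 ≅ Z.
rank ∂_1 = 7, rank ∂_2 = 15 ⇒ b_1 = 24 − 7 − 15 = 2; all invariant factors of ∂_2 are 1 so no torsion. So H_1 ≅ Z^2.
rank ∂_2 = 15, rank ∂_3 = 0 ⇒ b_2 = 16 − 15 − 0 = 1. So H_2 ≅ Z.

H_0 ≅ Z,  H_1 ≅ Z^2,  H_2 ≅ Z.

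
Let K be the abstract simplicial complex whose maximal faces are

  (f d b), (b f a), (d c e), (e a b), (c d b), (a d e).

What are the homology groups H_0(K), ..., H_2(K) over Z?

K has 6 vertices, 12 edges, 6 triangles.
rank ∂_0 = 0, rank ∂_1 = 5 ⇒ b_0 = 6 − 0 − 5 = 1; all invariant factors of ∂_1 are 1 so no torsion. So H_0 ≅ Z.
rank ∂_1 = 5, rank ∂_2 = 6 ⇒ b_1 = 12 − 5 − 6 = 1; all invariant factors of ∂_2 are 1 so no torsion. So H_1 ≅ Z.
rank ∂_2 = 6, rank ∂_3 = 0 ⇒ b_2 = 6 − 6 − 0 = 0. So H_2 ≅ 0.

H_0 ≅ Z,  H_1 ≅ Z,  H_2 = 0.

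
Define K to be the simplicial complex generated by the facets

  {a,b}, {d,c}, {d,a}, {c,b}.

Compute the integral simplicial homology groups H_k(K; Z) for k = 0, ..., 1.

H_0 = Z,  H_1 = Z.

Take the total order a < b < c < d on the vertex set. Then K (dimension 1) consists of the simplices:

  0-simplices (4): a, b, c, d
  1-simplices (4): ab, ad, bc, cd

giving chain groups C_0 ≅ Z^4, C_1 ≅ Z^4.

Boundary ∂_1: C_1 → C_0 is given by ∂[p,q] = [q] − [p]. For instance
  ∂bc = c − b.
This gives a 4×4 integer matrix of rank 3; reducing to Smith normal form yields diagonal entries (1,1,1).

Now H_k = ker ∂_k / im ∂_{k+1}, so:

  H_0: rank C_0 − rank ∂_1 = 4 − 3 = 1, and the invariant factors of ∂_1 are all 1, so H_0 = Z.
  H_1: rank ker ∂_1 − rank ∂_2 = (4 − 3) − 0 = 1, and there is no ∂_2, so H_1 = Z.

As a check, the Euler characteristic is 4 − 4 = 0, which agrees with 1 − 1 = 0.
(K is a triangulation of the circle S^1.)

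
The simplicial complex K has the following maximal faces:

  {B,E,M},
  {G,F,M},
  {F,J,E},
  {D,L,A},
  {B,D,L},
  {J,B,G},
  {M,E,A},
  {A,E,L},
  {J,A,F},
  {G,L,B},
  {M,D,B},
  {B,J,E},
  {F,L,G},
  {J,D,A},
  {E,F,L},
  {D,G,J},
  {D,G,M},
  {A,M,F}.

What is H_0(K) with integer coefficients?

H_0 ≅ Z.

K has 9 vertices, 27 edges, 18 triangles.
rank ∂_0 = 0, rank ∂_1 = 8 ⇒ b_0 = 9 − 0 − 8 = 1; all invariant factors of ∂_1 are 1 so no torsion. So H_0 ≅ Z.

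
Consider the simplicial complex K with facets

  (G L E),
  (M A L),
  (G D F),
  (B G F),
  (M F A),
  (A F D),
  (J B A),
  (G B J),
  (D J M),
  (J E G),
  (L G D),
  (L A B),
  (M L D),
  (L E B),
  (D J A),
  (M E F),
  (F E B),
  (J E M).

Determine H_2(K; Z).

Order the vertices as A < B < D < E < F < G < J < L < M. Listing each simplex with vertices in this order, K has dimension 2 with simplices:

  0-simplices (9): A, B, D, E, F, G, J, L, M
  1-simplices (27): AB, AD, AF, AJ, AL, AM, BE, BF, BG, BJ, BL, DF, DG, DJ, DL, DM, EF, EG, EJ, EL, EM, FG, FM, GJ, GL, JM, LM
  2-simplices (18): ABJ, ABL, ADF, ADJ, AFM, ALM, BEF, BEL, BFG, BGJ, DFG, DGL, DJM, DLM, EFM, EGJ, EGL, EJM

Hence C_0 ≅ Z^9, C_1 ≅ Z^27, C_2 ≅ Z^18.

∂_1: C_1 → C_0 maps an edge to its endpoints' difference, ∂[p,q] = q − p.
The resulting 9×27 matrix has rank 8, and its Smith normal form has invariant factors (1,1,1,1,1,1,1,1).

Boundary ∂_2: C_2 → C_1 maps a triangle to the signed sum of its edges. For instance
  ∂EGL = GL − EL + EG,
  ∂EJM = JM − EM + EJ.
This gives a 27×18 integer matrix of rank 18; reducing to Smith normal form yields diagonal entries (1,1,1,1,1,1,1,1,1,1,1,1,1,1,1,1,1,2).

Reading off H_k = ker ∂_k / im ∂_{k+1}:

  H_2: rank ker ∂_2 − rank ∂_3 = (18 − 18) − 0 = 0, and there is no ∂_3, so H_2 = 0.

H_2 ≅ 0.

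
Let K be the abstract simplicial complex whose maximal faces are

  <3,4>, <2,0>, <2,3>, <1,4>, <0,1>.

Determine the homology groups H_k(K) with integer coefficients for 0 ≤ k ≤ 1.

H_0 = Z,  H_1 = Z.

Fix the vertex order 0 < 1 < 2 < 3 < 4 and write every simplex with vertices in increasing order. Then dim K = 1 and the simplices of K are:

  0-simplices (5): [0], [1], [2], [3], [4]
  1-simplices (5): [0,1], [0,2], [1,4], [2,3], [3,4]

so the chain groups are C_0 ≅ Z^5, C_1 ≅ Z^5.

∂_1: C_1 → C_0 maps an edge to its endpoints' difference, ∂[p,q] = q − p. For instance
  ∂[2,3] = [3] − [2].
This gives a 5×5 integer matrix of rank 4; reducing to Smith normal form yields diagonal entries (1,1,1,1).

Now H_k = ker ∂_k / im ∂_{k+1}, so:

  H_0: rank C_0 − rank ∂_1 = 5 − 4 = 1, and the invariant factors of ∂_1 are all 1, so H_0 = Z.
  H_1: rank ker ∂_1 − rank ∂_2 = (5 − 4) − 0 = 1, and there is no ∂_2, so H_1 = Z.

As a check, the Euler characteristic is 5 − 5 = 0, which agrees with 1 − 1 = 0.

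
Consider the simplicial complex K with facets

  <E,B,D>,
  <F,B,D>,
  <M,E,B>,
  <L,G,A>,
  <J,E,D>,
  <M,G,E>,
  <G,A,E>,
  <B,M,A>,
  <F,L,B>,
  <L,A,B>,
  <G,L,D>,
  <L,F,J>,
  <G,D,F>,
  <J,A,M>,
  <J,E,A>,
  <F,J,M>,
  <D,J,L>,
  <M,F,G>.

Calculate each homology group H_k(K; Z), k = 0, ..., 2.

H_0 = Z,  H_1 = Z ⊕ Z/2,  H_2 = 0.

Take the total order A < B < D < E < F < G < J < L < M on the vertex set. Then K (dimension 2) consists of the simplices:

  0-simplices (9): A, B, D, E, F, G, J, L, M
  1-simplices (27): AB, AE, AG, AJ, AL, AM, BD, BE, BF, BL, BM, DE, DF, DG, DJ, DL, EG, EJ, EM, FG, FJ, FL, FM, GL, GM, JL, JM
  2-simplices (18): ABL, ABM, AEG, AEJ, AGL, AJM, BDE, BDF, BEM, BFL, DEJ, DFG, DGL, DJL, EGM, FGM, FJL, FJM

Hence C_0 ≅ Z^9, C_1 ≅ Z^27, C_2 ≅ Z^18.

Boundary ∂_1: C_1 → C_0 is given by ∂[p,q] = [q] − [p]. For instance
  ∂EJ = J − E.
The resulting 9×27 matrix has rank 8, and its Smith normal form has invariant factors (1,1,1,1,1,1,1,1).

Boundary ∂_2: C_2 → C_1 maps a triangle to the signed sum of its edges. For instance
  ∂DFG = FG − DG + DF,
  ∂DEJ = EJ − DJ + DE.
The resulting 27×18 matrix has rank 18, and its Smith normal form has invariant factors (1,1,1,1,1,1,1,1,1,1,1,1,1,1,1,1,1,2).

Reading off H_k = ker ∂_k / im ∂_{k+1}:

  H_0: rank C_0 − rank ∂_1 = 9 − 8 = 1, and the invariant factors of ∂_1 are all 1, so H_0 = Z.
  H_1: rank ker ∂_1 − rank ∂_2 = (27 − 8) − 18 = 1, and ∂_2 has invariant factor 2 > 1, so H_1 = Z ⊕ Z/2.
  H_2: rank ker ∂_2 − rank ∂_3 = (18 − 18) − 0 = 0, and there is no ∂_3, so H_2 = 0.

As a check, the Euler characteristic is 9 − 27 + 18 = 0, which agrees with 1 − 1 + 0 = 0.
(K is a triangulation of the Klein bottle.)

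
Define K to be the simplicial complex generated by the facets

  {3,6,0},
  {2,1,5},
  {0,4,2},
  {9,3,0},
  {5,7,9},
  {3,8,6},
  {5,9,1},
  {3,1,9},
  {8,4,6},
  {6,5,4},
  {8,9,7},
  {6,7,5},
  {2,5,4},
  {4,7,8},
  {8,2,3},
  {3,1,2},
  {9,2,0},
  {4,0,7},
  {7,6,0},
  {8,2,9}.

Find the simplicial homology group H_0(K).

H_0 ≅ Z.

K has 10 vertices, 30 edges, 20 triangles.
rank ∂_0 = 0, rank ∂_1 = 9 ⇒ b_0 = 10 − 0 − 9 = 1; all invariant factors of ∂_1 are 1 so no torsion. So H_0 = Z.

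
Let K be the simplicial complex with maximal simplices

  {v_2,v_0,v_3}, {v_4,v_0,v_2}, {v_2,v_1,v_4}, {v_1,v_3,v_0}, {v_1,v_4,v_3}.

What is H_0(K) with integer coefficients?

Order the vertices as v_0 < v_1 < v_2 < v_3 < v_4. Listing each simplex with vertices in this order, K has dimension 2 with simplices:

  0-simplices (5): [v_0], [v_1], [v_2], [v_3], [v_4]
  1-simplices (10): [v_0,v_1], [v_0,v_2], [v_0,v_3], [v_0,v_4], [v_1,v_2], [v_1,v_3], [v_1,v_4], [v_2,v_3], [v_2,v_4], [v_3,v_4]
  2-simplices (5): [v_0,v_1,v_3], [v_0,v_2,v_3], [v_0,v_2,v_4], [v_1,v_2,v_4], [v_1,v_3,v_4]

so the chain groups are C_0 ≅ Z^5, C_1 ≅ Z^10, C_2 ≅ Z^5.

∂_1: C_1 → C_0 sends each edge [p,q] (with p < q) to q − p. For instance
  ∂[v_1,v_4] = [v_4] − [v_1].
This gives a 5×10 integer matrix of rank 4; reducing to Smith normal form yields diagonal entries (1,1,1,1).

∂_2: C_2 → C_1 sends each 2-simplex [p,q,r] to [q,r] − [p,r] + [p,q]. For instance
  ∂[v_1,v_3,v_4] = [v_3,v_4] − [v_1,v_4] + [v_1,v_3],
  ∂[v_0,v_1,v_3] = [v_1,v_3] − [v_0,v_3] + [v_0,v_1].
As a 10×5 matrix over Z this has rank 5, with invariant factors (1,1,1,1,1).

Reading off H_k = ker ∂_k / im ∂_{k+1}:

  H_0: rank C_0 − rank ∂_1 = 5 − 4 = 1, and the invariant factors of ∂_1 are all 1, so H_0 ≅ Z.

H_0 = Z.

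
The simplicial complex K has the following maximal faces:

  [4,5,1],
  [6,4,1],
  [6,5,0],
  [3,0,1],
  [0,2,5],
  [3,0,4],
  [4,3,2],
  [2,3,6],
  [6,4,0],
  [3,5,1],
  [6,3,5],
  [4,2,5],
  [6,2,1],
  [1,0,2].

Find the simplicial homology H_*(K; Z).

H_0 = Z,  H_1 = Z^2,  H_2 = Z.

We work with the vertex ordering 0 < 1 < 2 < 3 < 4 < 5 < 6. The simplices of K, each written with vertices in increasing order, are:

  0-simplices (7): [0], [1], [2], [3], [4], [5], [6]
  1-simplices (21): [0,1], [0,2], [0,3], [0,4], [0,5], [0,6], [1,2], [1,3], [1,4], [1,5], [1,6], [2,3], [2,4], [2,5], [2,6], [3,4], [3,5], [3,6], [4,5], [4,6], [5,6]
  2-simplices (14): [0,1,2], [0,1,3], [0,2,5], [0,3,4], [0,4,6], [0,5,6], [1,2,6], [1,3,5], [1,4,5], [1,4,6], [2,3,4], [2,3,6], [2,4,5], [3,5,6]

so the chain groups are C_0 ≅ Z^7, C_1 ≅ Z^21, C_2 ≅ Z^14.

∂_1: C_1 → C_0 sends each edge [p,q] (with p < q) to q − p. For instance
  ∂[0,1] = [1] − [0].
As a 7×21 matrix over Z this has rank 6, with invariant factors (1,1,1,1,1,1).

∂_2: C_2 → C_1 maps a triangle to the signed sum of its edges. For instance
  ∂[0,4,6] = [4,6] − [0,6] + [0,4],
  ∂[0,1,2] = [1,2] − [0,2] + [0,1].
As a 21×14 matrix over Z this has rank 13, with invariant factors (1,1,1,1,1,1,1,1,1,1,1,1,1).

Now H_k = ker ∂_k / im ∂_{k+1}, so:

  H_0: rank C_0 − rank ∂_1 = 7 − 6 = 1, and the invariant factors of ∂_1 are all 1, so H_0 ≅ Z.
  H_1: rank ker ∂_1 − rank ∂_2 = (21 − 6) − 13 = 2, and the invariant factors of ∂_2 are all 1, so H_1 ≅ Z^2.
  H_2: rank ker ∂_2 − rank ∂_3 = (14 − 13) − 0 = 1, and there is no ∂_3, so H_2 ≅ Z.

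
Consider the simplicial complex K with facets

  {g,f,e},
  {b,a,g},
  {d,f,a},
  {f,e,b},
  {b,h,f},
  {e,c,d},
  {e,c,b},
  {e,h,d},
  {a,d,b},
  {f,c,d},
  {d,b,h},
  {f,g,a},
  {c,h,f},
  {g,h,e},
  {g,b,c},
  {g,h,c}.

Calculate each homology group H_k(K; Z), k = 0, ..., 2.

Fix the vertex order a < b < c < d < e < f < g < h and write every simplex with vertices in increasing order. Then dim K = 2 and the simplices of K are:

  0-simplices (8): a, b, c, d, e, f, g, h
  1-simplices (24): ab, ad, af, ag, bc, bd, be, bf, bg, bh, cd, ce, cf, cg, ch, de, df, dh, ef, eg, eh, fg, fh, gh
  2-simplices (16): abd, abg, adf, afg, bce, bcg, bdh, bef, bfh, cde, cdf, cfh, cgh, deh, efg, egh

giving chain groups C_0 ≅ Z^8, C_1 ≅ Z^24, C_2 ≅ Z^16.

∂_1: C_1 → C_0 maps an edge to its endpoints' difference, ∂[p,q] = q − p.
As a 8×24 matrix over Z this has rank 7, with invariant factors (1,1,1,1,1,1,1).

Boundary ∂_2: C_2 → C_1 maps a triangle to the signed sum of its edges. For instance
  ∂afg = fg − ag + af,
  ∂abg = bg − ag + ab.
The resulting 24×16 matrix has rank 15, and its Smith normal form has invariant factors (1,1,1,1,1,1,1,1,1,1,1,1,1,1,1).

From H_k ≅ ker(∂_k) / im(∂_{k+1}) we obtain:

  H_0: rank C_0 − rank ∂_1 = 8 − 7 = 1, and the invariant factors of ∂_1 are all 1, so H_0 ≅ Z.
  H_1: rank ker ∂_1 − rank ∂_2 = (24 − 7) − 15 = 2, and the invariant factors of ∂_2 are all 1, so H_1 ≅ Z^2.
  H_2: rank ker ∂_2 − rank ∂_3 = (16 − 15) − 0 = 1, and there is no ∂_3, so H_2 ≅ Z.

H_0 = Z,  H_1 = Z^2,  H_2 = Z.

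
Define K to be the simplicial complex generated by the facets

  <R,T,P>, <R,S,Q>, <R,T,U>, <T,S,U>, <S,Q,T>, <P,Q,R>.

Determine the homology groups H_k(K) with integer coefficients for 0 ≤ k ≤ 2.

H_0 = Z,  H_1 = Z,  H_2 = 0.

Order the vertices as P < Q < R < S < T < U. Listing each simplex with vertices in this order, K has dimension 2 with simplices:

  0-simplices (6): P, Q, R, S, T, U
  1-simplices (12): PQ, PR, PT, QR, QS, QT, RS, RT, RU, ST, SU, TU
  2-simplices (6): PQR, PRT, QRS, QST, RTU, STU

so the chain groups are C_0 ≅ Z^6, C_1 ≅ Z^12, C_2 ≅ Z^6.

The boundary map ∂_1: C_1 → C_0 sends each edge [p,q] (with p < q) to q − p.
As a 6×12 matrix over Z this has rank 5, with invariant factors (1,1,1,1,1).

The boundary map ∂_2: C_2 → C_1 acts by ∂[p,q,r] = [q,r] − [p,r] + [p,q]. For instance
  ∂QRS = RS − QS + QR,
  ∂PQR = QR − PR + PQ.
This gives a 12×6 integer matrix of rank 6; reducing to Smith normal form yields diagonal entries (1,1,1,1,1,1).

Now H_k = ker ∂_k / im ∂_{k+1}, so:

  H_0: rank C_0 − rank ∂_1 = 6 − 5 = 1, and the invariant factors of ∂_1 are all 1, so H_0 = Z.
  H_1: rank ker ∂_1 − rank ∂_2 = (12 − 5) − 6 = 1, and the invariant factors of ∂_2 are all 1, so H_1 = Z.
  H_2: rank ker ∂_2 − rank ∂_3 = (6 − 6) − 0 = 0, and there is no ∂_3, so H_2 = 0.

As a check, the Euler characteristic is 6 − 12 + 6 = 0, which agrees with 1 − 1 + 0 = 0.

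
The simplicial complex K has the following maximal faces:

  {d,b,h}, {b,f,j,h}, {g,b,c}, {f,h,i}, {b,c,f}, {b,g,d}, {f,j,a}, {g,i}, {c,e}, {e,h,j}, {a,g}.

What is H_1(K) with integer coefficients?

H_1 ≅ Z^3.

Take the total order a < b < c < d < e < f < g < h < i < j on the vertex set. Then K (dimension 3) consists of the simplices:

  0-simplices (10): a, b, c, d, e, f, g, h, i, j
  1-simplices (22): af, ag, aj, bc, bd, bf, bg, bh, bj, ce, cf, cg, dg, dh, eh, ej, fh, fi, fj, gi, hi, hj
  2-simplices (11): afj, bcf, bcg, bdg, bdh, bfh, bfj, bhj, ehj, fhi, fhj
  3-simplices (1): bfhj

Hence C_0 ≅ Z^10, C_1 ≅ Z^22, C_2 ≅ Z^11, C_3 ≅ Z^1.

∂_1: C_1 → C_0 is given by ∂[p,q] = [q] − [p]. For instance
  ∂hi = i − h.
The resulting 10×22 matrix has rank 9, and its Smith normal form has invariant factors (1,1,1,1,1,1,1,1,1).

The boundary map ∂_2: C_2 → C_1 maps a triangle to the signed sum of its edges. For instance
  ∂fhi = hi − fi + fh,
  ∂bdg = dg − bg + bd.
This gives a 22×11 integer matrix of rank 10; reducing to Smith normal form yields diagonal entries (1,1,1,1,1,1,1,1,1,1).

Boundary ∂_3: C_3 → C_2 sends each 3-simplex σ to the alternating sum Σ_i (−1)^i (σ with its i-th vertex removed). For instance
  ∂bfhj = fhj − bhj + bfj − bfh.
The resulting 11×1 matrix has rank 1, and its Smith normal form has invariant factors (1).

From H_k ≅ ker(∂_k) / im(∂_{k+1}) we obtain:

  H_1: rank ker ∂_1 − rank ∂_2 = (22 − 9) − 10 = 3, and the invariant factors of ∂_2 are all 1, so H_1 = Z^3.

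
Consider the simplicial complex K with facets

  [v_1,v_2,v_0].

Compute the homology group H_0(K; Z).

H_0 ≅ Z.

Take the total order v_0 < v_1 < v_2 on the vertex set. Then K (dimension 2) consists of the simplices:

  0-simplices (3): [v_0], [v_1], [v_2]
  1-simplices (3): [v_0,v_1], [v_0,v_2], [v_1,v_2]
  2-simplices (1): [v_0,v_1,v_2]

giving chain groups C_0 ≅ Z^3, C_1 ≅ Z^3, C_2 ≅ Z^1.

∂_1: C_1 → C_0 sends each edge [p,q] (with p < q) to q − p. For instance
  ∂[v_0,v_2] = [v_2] − [v_0].
The resulting 3×3 matrix has rank 2, and its Smith normal form has invariant factors (1,1).

Boundary ∂_2: C_2 → C_1 acts by ∂[p,q,r] = [q,r] − [p,r] + [p,q]. For instance
  ∂[v_0,v_1,v_2] = [v_1,v_2] − [v_0,v_2] + [v_0,v_1].
This gives a 3×1 integer matrix of rank 1; reducing to Smith normal form yields diagonal entries (1).

Reading off H_k = ker ∂_k / im ∂_{k+1}:

  H_0: rank C_0 − rank ∂_1 = 3 − 2 = 1, and the invariant factors of ∂_1 are all 1, so H_0 ≅ Z.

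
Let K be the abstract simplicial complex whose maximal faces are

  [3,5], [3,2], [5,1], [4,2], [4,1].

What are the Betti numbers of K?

Order the vertices as 1 < 2 < 3 < 4 < 5. Listing each simplex with vertices in this order, K has dimension 1 with simplices:

  0-simplices (5): [1], [2], [3], [4], [5]
  1-simplices (5): [1,4], [1,5], [2,3], [2,4], [3,5]

giving chain groups C_0 ≅ Z^5, C_1 ≅ Z^5.

∂_1: C_1 → C_0 sends each edge [p,q] (with p < q) to q − p. For instance
  ∂[2,4] = [4] − [2].
The 5×5 boundary matrix has rank 4 and Smith normal form diag(1,1,1,1).

Computing H_k = (kernel of ∂_k) / (image of ∂_{k+1}):

  H_0: rank C_0 − rank ∂_1 = 5 − 4 = 1, and the invariant factors of ∂_1 are all 1, so H_0 ≅ Z.
  H_1: rank ker ∂_1 − rank ∂_2 = (5 − 4) − 0 = 1, and there is no ∂_2, so H_1 ≅ Z.

As a check, the Euler characteristic is 5 − 5 = 0, which agrees with 1 − 1 = 0.

Hence the Betti numbers are b_0 = 1, b_1 = 1.

b_0 = 1, b_1 = 1.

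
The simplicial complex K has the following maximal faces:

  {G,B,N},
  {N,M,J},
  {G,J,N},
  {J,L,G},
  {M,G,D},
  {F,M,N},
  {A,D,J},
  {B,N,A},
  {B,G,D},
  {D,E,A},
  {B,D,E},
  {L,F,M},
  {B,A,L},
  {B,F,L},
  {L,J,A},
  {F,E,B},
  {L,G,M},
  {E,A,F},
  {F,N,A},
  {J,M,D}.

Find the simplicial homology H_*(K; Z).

We work with the vertex ordering A < B < D < E < F < G < J < L < M < N. The simplices of K, each written with vertices in increasing order, are:

  0-simplices (10): A, B, D, E, F, G, J, L, M, N
  1-simplices (30): AB, AD, AE, AF, AJ, AL, AN, BD, BE, BF, BG, BL, BN, DE, DG, DJ, DM, EF, FL, FM, FN, GJ, GL, GM, GN, JL, JM, JN, LM, MN
  2-simplices (20): ABL, ABN, ADE, ADJ, AEF, AFN, AJL, BDE, BDG, BEF, BFL, BGN, DGM, DJM, FLM, FMN, GJL, GJN, GLM, JMN

so the chain groups are C_0 ≅ Z^10, C_1 ≅ Z^30, C_2 ≅ Z^20.

Boundary ∂_1: C_1 → C_0 sends each edge [p,q] (with p < q) to q − p. For instance
  ∂BF = F − B.
As a 10×30 matrix over Z this has rank 9, with invariant factors (1,1,1,1,1,1,1,1,1).

The boundary map ∂_2: C_2 → C_1 sends each 2-simplex [p,q,r] to [q,r] − [p,r] + [p,q]. For instance
  ∂BFL = FL − BL + BF,
  ∂GLM = LM − GM + GL.
This gives a 30×20 integer matrix of rank 20; reducing to Smith normal form yields diagonal entries (1,1,1,1,1,1,1,1,1,1,1,1,1,1,1,1,1,1,1,2).

From H_k ≅ ker(∂_k) / im(∂_{k+1}) we obtain:

  H_0: rank C_0 − rank ∂_1 = 10 − 9 = 1, and the invariant factors of ∂_1 are all 1, so H_0 ≅ Z.
  H_1: rank ker ∂_1 − rank ∂_2 = (30 − 9) − 20 = 1, and ∂_2 has invariant factor 2 > 1, so H_1 ≅ Z ⊕ Z/2.
  H_2: rank ker ∂_2 − rank ∂_3 = (20 − 20) − 0 = 0, and there is no ∂_3, so H_2 ≅ 0.

As a check, the Euler characteristic is 10 − 30 + 20 = 0, which agrees with 1 − 1 + 0 = 0.
(K is a triangulation of the Klein bottle.)

H_0 ≅ Z,  H_1 ≅ Z ⊕ Z/2,  H_2 = 0.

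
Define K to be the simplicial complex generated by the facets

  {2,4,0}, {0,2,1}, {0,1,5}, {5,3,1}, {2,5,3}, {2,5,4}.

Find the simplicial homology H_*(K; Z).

H_0 = Z,  H_1 = Z,  H_2 = 0.

Take the total order 0 < 1 < 2 < 3 < 4 < 5 on the vertex set. Then K (dimension 2) consists of the simplices:

  0-simplices (6): [0], [1], [2], [3], [4], [5]
  1-simplices (12): [0,1], [0,2], [0,4], [0,5], [1,2], [1,3], [1,5], [2,3], [2,4], [2,5], [3,5], [4,5]
  2-simplices (6): [0,1,2], [0,1,5], [0,2,4], [1,3,5], [2,3,5], [2,4,5]

Hence C_0 ≅ Z^6, C_1 ≅ Z^12, C_2 ≅ Z^6.

∂_1: C_1 → C_0 maps an edge to its endpoints' difference, ∂[p,q] = q − p.
The resulting 6×12 matrix has rank 5, and its Smith normal form has invariant factors (1,1,1,1,1).

The boundary map ∂_2: C_2 → C_1 maps a triangle to the signed sum of its edges. For instance
  ∂[0,2,4] = [2,4] − [0,4] + [0,2],
  ∂[2,4,5] = [4,5] − [2,5] + [2,4].
As a 12×6 matrix over Z this has rank 6, with invariant factors (1,1,1,1,1,1).

From H_k ≅ ker(∂_k) / im(∂_{k+1}) we obtain:

  H_0: rank C_0 − rank ∂_1 = 6 − 5 = 1, and the invariant factors of ∂_1 are all 1, so H_0 = Z.
  H_1: rank ker ∂_1 − rank ∂_2 = (12 − 5) − 6 = 1, and the invariant factors of ∂_2 are all 1, so H_1 = Z.
  H_2: rank ker ∂_2 − rank ∂_3 = (6 − 6) − 0 = 0, and there is no ∂_3, so H_2 = 0.

As a check, the Euler characteristic is 6 − 12 + 6 = 0, which agrees with 1 − 1 + 0 = 0.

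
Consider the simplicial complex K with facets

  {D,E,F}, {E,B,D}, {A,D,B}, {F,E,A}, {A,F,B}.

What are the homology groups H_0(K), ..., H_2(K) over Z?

K has 5 vertices, 10 edges, 5 triangles.
rank ∂_0 = 0, rank ∂_1 = 4 ⇒ b_0 = 5 − 0 − 4 = 1; all invariant factors of ∂_1 are 1 so no torsion. So H_0 = Z.
rank ∂_1 = 4, rank ∂_2 = 5 ⇒ b_1 = 10 − 4 − 5 = 1; all invariant factors of ∂_2 are 1 so no torsion. So H_1 = Z.
rank ∂_2 = 5, rank ∂_3 = 0 ⇒ b_2 = 5 − 5 − 0 = 0. So H_2 = 0.

H_0 = Z,  H_1 = Z,  H_2 = 0.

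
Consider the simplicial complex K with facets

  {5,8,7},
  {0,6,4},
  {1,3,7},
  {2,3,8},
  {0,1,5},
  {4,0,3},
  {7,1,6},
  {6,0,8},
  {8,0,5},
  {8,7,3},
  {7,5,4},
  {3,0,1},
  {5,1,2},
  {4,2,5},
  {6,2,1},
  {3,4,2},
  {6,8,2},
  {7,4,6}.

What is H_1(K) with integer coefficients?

H_1 = Z^2.

We work with the vertex ordering 0 < 1 < 2 < 3 < 4 < 5 < 6 < 7 < 8. The simplices of K, each written with vertices in increasing order, are:

  0-simplices (9): [0], [1], [2], [3], [4], [5], [6], [7], [8]
  1-simplices (27): (27 of them)
  2-simplices (18): [0,1,3], [0,1,5], [0,3,4], [0,4,6], [0,5,8], [0,6,8], [1,2,5], [1,2,6], [1,3,7], [1,6,7], [2,3,4], [2,3,8], [2,4,5], [2,6,8], [3,7,8], [4,5,7], [4,6,7], [5,7,8]

Hence C_0 ≅ Z^9, C_1 ≅ Z^27, C_2 ≅ Z^18.

∂_1: C_1 → C_0 maps an edge to its endpoints' difference, ∂[p,q] = q − p. For instance
  ∂[6,8] = [8] − [6].
This gives a 9×27 integer matrix of rank 8; reducing to Smith normal form yields diagonal entries (1,1,1,1,1,1,1,1).

The boundary map ∂_2: C_2 → C_1 sends each 2-simplex [p,q,r] to [q,r] − [p,r] + [p,q]. For instance
  ∂[5,7,8] = [7,8] − [5,8] + [5,7],
  ∂[0,6,8] = [6,8] − [0,8] + [0,6].
As a 27×18 matrix over Z this has rank 17, with invariant factors (1,1,1,1,1,1,1,1,1,1,1,1,1,1,1,1,1).

Reading off H_k = ker ∂_k / im ∂_{k+1}:

  H_1: rank ker ∂_1 − rank ∂_2 = (27 − 8) − 17 = 2, and the invariant factors of ∂_2 are all 1, so H_1 ≅ Z^2.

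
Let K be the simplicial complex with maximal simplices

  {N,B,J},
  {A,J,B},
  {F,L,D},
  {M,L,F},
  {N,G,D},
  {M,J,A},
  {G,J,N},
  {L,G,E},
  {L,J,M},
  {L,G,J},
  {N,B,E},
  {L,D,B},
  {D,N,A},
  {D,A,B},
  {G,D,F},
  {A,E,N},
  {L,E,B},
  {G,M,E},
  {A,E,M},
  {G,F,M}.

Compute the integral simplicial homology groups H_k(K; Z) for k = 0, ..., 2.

Fix the vertex order A < B < D < E < F < G < J < L < M < N and write every simplex with vertices in increasing order. Then dim K = 2 and the simplices of K are:

  0-simplices (10): A, B, D, E, F, G, J, L, M, N
  1-simplices (30): AB, AD, AE, AJ, AM, AN, BD, BE, BJ, BL, BN, DF, DG, DL, DN, EG, EL, EM, EN, FG, FL, FM, GJ, GL, GM, GN, JL, JM, JN, LM
  2-simplices (20): ABD, ABJ, ADN, AEM, AEN, AJM, BDL, BEL, BEN, BJN, DFG, DFL, DGN, EGL, EGM, FGM, FLM, GJL, GJN, JLM

so the chain groups are C_0 ≅ Z^10, C_1 ≅ Z^30, C_2 ≅ Z^20.

∂_1: C_1 → C_0 maps an edge to its endpoints' difference, ∂[p,q] = q − p. For instance
  ∂LM = M − L.
The 10×30 boundary matrix has rank 9 and Smith normal form diag(1,1,1,1,1,1,1,1,1).

Boundary ∂_2: C_2 → C_1 sends each 2-simplex [p,q,r] to [q,r] − [p,r] + [p,q]. For instance
  ∂BDL = DL − BL + BD,
  ∂DFG = FG − DG + DF.
This gives a 30×20 integer matrix of rank 20; reducing to Smith normal form yields diagonal entries (1,1,1,1,1,1,1,1,1,1,1,1,1,1,1,1,1,1,1,2).

From H_k ≅ ker(∂_k) / im(∂_{k+1}) we obtain:

  H_0: rank C_0 − rank ∂_1 = 10 − 9 = 1, and the invariant factors of ∂_1 are all 1, so H_0 = Z.
  H_1: rank ker ∂_1 − rank ∂_2 = (30 − 9) − 20 = 1, and ∂_2 has invariant factor 2 > 1, so H_1 = Z × Z/2.
  H_2: rank ker ∂_2 − rank ∂_3 = (20 − 20) − 0 = 0, and there is no ∂_3, so H_2 = 0.

H_0 = Z,  H_1 = Z × Z/2,  H_2 = 0.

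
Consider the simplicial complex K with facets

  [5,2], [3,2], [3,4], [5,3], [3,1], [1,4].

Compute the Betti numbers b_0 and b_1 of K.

Take the total order 1 < 2 < 3 < 4 < 5 on the vertex set. Then K (dimension 1) consists of the simplices:

  0-simplices (5): [1], [2], [3], [4], [5]
  1-simplices (6): [1,3], [1,4], [2,3], [2,5], [3,4], [3,5]

so the chain groups are C_0 ≅ Z^5, C_1 ≅ Z^6.

Boundary ∂_1: C_1 → C_0 sends each edge [p,q] (with p < q) to q − p. For instance
  ∂[1,4] = [4] − [1].
As a 5×6 matrix over Z this has rank 4, with invariant factors (1,1,1,1).

Computing H_k = (kernel of ∂_k) / (image of ∂_{k+1}):

  H_0: rank C_0 − rank ∂_1 = 5 − 4 = 1, and the invariant factors of ∂_1 are all 1, so H_0 ≅ Z.
  H_1: rank ker ∂_1 − rank ∂_2 = (6 − 4) − 0 = 2, and there is no ∂_2, so H_1 ≅ Z^2.

Hence the Betti numbers are b_0 = 1, b_1 = 2.

b_0 = 1, b_1 = 2.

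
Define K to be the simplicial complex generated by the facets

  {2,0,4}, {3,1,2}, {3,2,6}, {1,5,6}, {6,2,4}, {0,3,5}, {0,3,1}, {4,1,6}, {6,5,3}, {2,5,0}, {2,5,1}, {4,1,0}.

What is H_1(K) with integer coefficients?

H_1 = Z_2.

K has 7 vertices, 18 edges, 12 triangles.
rank ∂_1 = 6, rank ∂_2 = 12 ⇒ b_1 = 18 − 6 − 12 = 0; ∂_2 has invariant factor(s) [2] giving torsion. So H_1 ≅ Z_2.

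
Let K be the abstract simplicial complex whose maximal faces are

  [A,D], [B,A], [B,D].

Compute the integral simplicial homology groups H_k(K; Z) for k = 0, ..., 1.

H_0 = Z,  H_1 = Z.

Take the total order A < B < D on the vertex set. Then K (dimension 1) consists of the simplices:

  0-simplices (3): A, B, D
  1-simplices (3): AB, AD, BD

so the chain groups are C_0 ≅ Z^3, C_1 ≅ Z^3.

Boundary ∂_1: C_1 → C_0 maps an edge to its endpoints' difference, ∂[p,q] = q − p. For instance
  ∂AB = B − A.
As a 3×3 matrix over Z this has rank 2, with invariant factors (1,1).

Reading off H_k = ker ∂_k / im ∂_{k+1}:

  H_0: rank C_0 − rank ∂_1 = 3 − 2 = 1, and the invariant factors of ∂_1 are all 1, so H_0 ≅ Z.
  H_1: rank ker ∂_1 − rank ∂_2 = (3 − 2) − 0 = 1, and there is no ∂_2, so H_1 ≅ Z.

As a check, the Euler characteristic is 3 − 3 = 0, which agrees with 1 − 1 = 0.
(K is a triangulation of the circle S^1.)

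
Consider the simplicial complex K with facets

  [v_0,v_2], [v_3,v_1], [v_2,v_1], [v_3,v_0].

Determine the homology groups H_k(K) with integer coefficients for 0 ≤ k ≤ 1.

H_0 ≅ Z,  H_1 ≅ Z.

Take the total order v_0 < v_1 < v_2 < v_3 on the vertex set. Then K (dimension 1) consists of the simplices:

  0-simplices (4): [v_0], [v_1], [v_2], [v_3]
  1-simplices (4): [v_0,v_2], [v_0,v_3], [v_1,v_2], [v_1,v_3]

so the chain groups are C_0 ≅ Z^4, C_1 ≅ Z^4.

The boundary map ∂_1: C_1 → C_0 is given by ∂[p,q] = [q] − [p].
This gives a 4×4 integer matrix of rank 3; reducing to Smith normal form yields diagonal entries (1,1,1).

Now H_k = ker ∂_k / im ∂_{k+1}, so:

  H_0: rank C_0 − rank ∂_1 = 4 − 3 = 1, and the invariant factors of ∂_1 are all 1, so H_0 ≅ Z.
  H_1: rank ker ∂_1 − rank ∂_2 = (4 − 3) − 0 = 1, and there is no ∂_2, so H_1 ≅ Z.

(K is a triangulation of the circle S^1.)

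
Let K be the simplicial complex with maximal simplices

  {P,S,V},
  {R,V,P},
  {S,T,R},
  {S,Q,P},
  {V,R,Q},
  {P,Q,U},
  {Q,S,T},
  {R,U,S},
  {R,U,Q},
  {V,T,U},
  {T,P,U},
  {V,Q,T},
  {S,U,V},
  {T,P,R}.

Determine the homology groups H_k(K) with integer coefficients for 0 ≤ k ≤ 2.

We work with the vertex ordering P < Q < R < S < T < U < V. The simplices of K, each written with vertices in increasing order, are:

  0-simplices (7): P, Q, R, S, T, U, V
  1-simplices (21): PQ, PR, PS, PT, PU, PV, QR, QS, QT, QU, QV, RS, RT, RU, RV, ST, SU, SV, TU, TV, UV
  2-simplices (14): PQS, PQU, PRT, PRV, PSV, PTU, QRU, QRV, QST, QTV, RST, RSU, SUV, TUV

Hence C_0 ≅ Z^7, C_1 ≅ Z^21, C_2 ≅ Z^14.

∂_1: C_1 → C_0 sends each edge [p,q] (with p < q) to q − p. For instance
  ∂RV = V − R.
The resulting 7×21 matrix has rank 6, and its Smith normal form has invariant factors (1,1,1,1,1,1).

Boundary ∂_2: C_2 → C_1 acts by ∂[p,q,r] = [q,r] − [p,r] + [p,q]. For instance
  ∂RST = ST − RT + RS,
  ∂TUV = UV − TV + TU.
This gives a 21×14 integer matrix of rank 13; reducing to Smith normal form yields diagonal entries (1,1,1,1,1,1,1,1,1,1,1,1,1).

Computing H_k = (kernel of ∂_k) / (image of ∂_{k+1}):

  H_0: rank C_0 − rank ∂_1 = 7 − 6 = 1, and the invariant factors of ∂_1 are all 1, so H_0 ≅ Z.
  H_1: rank ker ∂_1 − rank ∂_2 = (21 − 6) − 13 = 2, and the invariant factors of ∂_2 are all 1, so H_1 ≅ Z^2.
  H_2: rank ker ∂_2 − rank ∂_3 = (14 − 13) − 0 = 1, and there is no ∂_3, so H_2 ≅ Z.

As a check, the Euler characteristic is 7 − 21 + 14 = 0, which agrees with 1 − 2 + 1 = 0.

H_0 = Z,  H_1 = Z^2,  H_2 = Z.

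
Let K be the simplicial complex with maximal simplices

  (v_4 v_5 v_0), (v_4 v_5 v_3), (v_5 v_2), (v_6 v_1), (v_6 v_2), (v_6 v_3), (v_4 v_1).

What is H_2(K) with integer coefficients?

We work with the vertex ordering v_0 < v_1 < v_2 < v_3 < v_4 < v_5 < v_6. The simplices of K, each written with vertices in increasing order, are:

  0-simplices (7): [v_0], [v_1], [v_2], [v_3], [v_4], [v_5], [v_6]
  1-simplices (10): [v_0,v_4], [v_0,v_5], [v_1,v_4], [v_1,v_6], [v_2,v_5], [v_2,v_6], [v_3,v_4], [v_3,v_5], [v_3,v_6], [v_4,v_5]
  2-simplices (2): [v_0,v_4,v_5], [v_3,v_4,v_5]

so the chain groups are C_0 ≅ Z^7, C_1 ≅ Z^10, C_2 ≅ Z^2.

The boundary map ∂_1: C_1 → C_0 is given by ∂[p,q] = [q] − [p]. For instance
  ∂[v_3,v_4] = [v_4] − [v_3].
As a 7×10 matrix over Z this has rank 6, with invariant factors (1,1,1,1,1,1).

Boundary ∂_2: C_2 → C_1 sends each 2-simplex [p,q,r] to [q,r] − [p,r] + [p,q]. For instance
  ∂[v_3,v_4,v_5] = [v_4,v_5] − [v_3,v_5] + [v_3,v_4],
  ∂[v_0,v_4,v_5] = [v_4,v_5] − [v_0,v_5] + [v_0,v_4].
The 10×2 boundary matrix has rank 2 and Smith normal form diag(1,1).

Now H_k = ker ∂_k / im ∂_{k+1}, so:

  H_2: rank ker ∂_2 − rank ∂_3 = (2 − 2) − 0 = 0, and there is no ∂_3, so H_2 = 0.

H_2 ≅ 0.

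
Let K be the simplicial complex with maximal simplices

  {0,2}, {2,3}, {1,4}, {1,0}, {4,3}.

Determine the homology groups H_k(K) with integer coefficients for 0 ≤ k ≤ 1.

Fix the vertex order 0 < 1 < 2 < 3 < 4 and write every simplex with vertices in increasing order. Then dim K = 1 and the simplices of K are:

  0-simplices (5): [0], [1], [2], [3], [4]
  1-simplices (5): [0,1], [0,2], [1,4], [2,3], [3,4]

so the chain groups are C_0 ≅ Z^5, C_1 ≅ Z^5.

∂_1: C_1 → C_0 maps an edge to its endpoints' difference, ∂[p,q] = q − p.
As a 5×5 matrix over Z this has rank 4, with invariant factors (1,1,1,1).

From H_k ≅ ker(∂_k) / im(∂_{k+1}) we obtain:

  H_0: rank C_0 − rank ∂_1 = 5 − 4 = 1, and the invariant factors of ∂_1 are all 1, so H_0 = Z.
  H_1: rank ker ∂_1 − rank ∂_2 = (5 − 4) − 0 = 1, and there is no ∂_2, so H_1 = Z.

H_0 ≅ Z,  H_1 ≅ Z.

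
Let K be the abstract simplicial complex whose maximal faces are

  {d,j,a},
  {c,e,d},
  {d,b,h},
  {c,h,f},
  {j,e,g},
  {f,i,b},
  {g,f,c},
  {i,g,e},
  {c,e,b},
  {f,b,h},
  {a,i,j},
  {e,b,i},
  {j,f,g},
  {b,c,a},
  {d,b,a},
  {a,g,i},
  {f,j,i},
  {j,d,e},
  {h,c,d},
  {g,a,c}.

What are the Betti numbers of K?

We work with the vertex ordering a < b < c < d < e < f < g < h < i < j. The simplices of K, each written with vertices in increasing order, are:

  0-simplices (10): a, b, c, d, e, f, g, h, i, j
  1-simplices (30): ab, ac, ad, ag, ai, aj, bc, bd, be, bf, bh, bi, cd, ce, cf, cg, ch, de, dh, dj, eg, ei, ej, fg, fh, fi, fj, gi, gj, ij
  2-simplices (20): abc, abd, acg, adj, agi, aij, bce, bdh, bei, bfh, bfi, cde, cdh, cfg, cfh, dej, egi, egj, fgj, fij

giving chain groups C_0 ≅ Z^10, C_1 ≅ Z^30, C_2 ≅ Z^20.

Boundary ∂_1: C_1 → C_0 maps an edge to its endpoints' difference, ∂[p,q] = q − p. For instance
  ∂ad = d − a.
This gives a 10×30 integer matrix of rank 9; reducing to Smith normal form yields diagonal entries (1,1,1,1,1,1,1,1,1).

Boundary ∂_2: C_2 → C_1 sends each 2-simplex [p,q,r] to [q,r] − [p,r] + [p,q]. For instance
  ∂agi = gi − ai + ag,
  ∂bce = ce − be + bc.
The resulting 30×20 matrix has rank 20, and its Smith normal form has invariant factors (1,1,1,1,1,1,1,1,1,1,1,1,1,1,1,1,1,1,1,2).

Computing H_k = (kernel of ∂_k) / (image of ∂_{k+1}):

  H_0: rank C_0 − rank ∂_1 = 10 − 9 = 1, and the invariant factors of ∂_1 are all 1, so H_0 ≅ Z.
  H_1: rank ker ∂_1 − rank ∂_2 = (30 − 9) − 20 = 1, and ∂_2 has invariant factor 2 > 1, so H_1 ≅ Z ⊕ Z/2.
  H_2: rank ker ∂_2 − rank ∂_3 = (20 − 20) − 0 = 0, and there is no ∂_3, so H_2 ≅ 0.

(K is a triangulation of the Klein bottle.)

Hence the Betti numbers are b_0 = 1, b_1 = 1, b_2 = 0.

b_0 = 1, b_1 = 1, b_2 = 0.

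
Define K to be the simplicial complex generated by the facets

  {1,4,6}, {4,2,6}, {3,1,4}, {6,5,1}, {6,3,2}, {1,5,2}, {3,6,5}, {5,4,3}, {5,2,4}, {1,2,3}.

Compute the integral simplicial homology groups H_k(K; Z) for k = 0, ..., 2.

H_0 ≅ Z,  H_1 ≅ Z/2,  H_2 = 0.

K has 6 vertices, 15 edges, 10 triangles.
rank ∂_0 = 0, rank ∂_1 = 5 ⇒ b_0 = 6 − 0 − 5 = 1; all invariant factors of ∂_1 are 1 so no torsion. So H_0 = Z.
rank ∂_1 = 5, rank ∂_2 = 10 ⇒ b_1 = 15 − 5 − 10 = 0; ∂_2 has invariant factor(s) [2] giving torsion. So H_1 = Z/2.
rank ∂_2 = 10, rank ∂_3 = 0 ⇒ b_2 = 10 − 10 − 0 = 0. So H_2 = 0.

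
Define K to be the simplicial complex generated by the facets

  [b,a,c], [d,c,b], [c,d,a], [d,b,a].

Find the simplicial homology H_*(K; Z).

H_0 = Z,  H_1 = 0,  H_2 = Z.

Order the vertices as a < b < c < d. Listing each simplex with vertices in this order, K has dimension 2 with simplices:

  0-simplices (4): a, b, c, d
  1-simplices (6): ab, ac, ad, bc, bd, cd
  2-simplices (4): abc, abd, acd, bcd

so the chain groups are C_0 ≅ Z^4, C_1 ≅ Z^6, C_2 ≅ Z^4.

The boundary map ∂_1: C_1 → C_0 maps an edge to its endpoints' difference, ∂[p,q] = q − p. For instance
  ∂bd = d − b.
The 4×6 boundary matrix has rank 3 and Smith normal form diag(1,1,1).

The boundary map ∂_2: C_2 → C_1 sends each 2-simplex [p,q,r] to [q,r] − [p,r] + [p,q]. For instance
  ∂bcd = cd − bd + bc,
  ∂acd = cd − ad + ac.
As a 6×4 matrix over Z this has rank 3, with invariant factors (1,1,1).

From H_k ≅ ker(∂_k) / im(∂_{k+1}) we obtain:

  H_0: rank C_0 − rank ∂_1 = 4 − 3 = 1, and the invariant factors of ∂_1 are all 1, so H_0 = Z.
  H_1: rank ker ∂_1 − rank ∂_2 = (6 − 3) − 3 = 0, and the invariant factors of ∂_2 are all 1, so H_1 = 0.
  H_2: rank ker ∂_2 − rank ∂_3 = (4 − 3) − 0 = 1, and there is no ∂_3, so H_2 = Z.

(K is a triangulation of the 2-sphere S^2.)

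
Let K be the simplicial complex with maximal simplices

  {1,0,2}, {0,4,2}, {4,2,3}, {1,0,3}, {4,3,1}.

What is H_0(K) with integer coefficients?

Take the total order 0 < 1 < 2 < 3 < 4 on the vertex set. Then K (dimension 2) consists of the simplices:

  0-simplices (5): [0], [1], [2], [3], [4]
  1-simplices (10): [0,1], [0,2], [0,3], [0,4], [1,2], [1,3], [1,4], [2,3], [2,4], [3,4]
  2-simplices (5): [0,1,2], [0,1,3], [0,2,4], [1,3,4], [2,3,4]

Hence C_0 ≅ Z^5, C_1 ≅ Z^10, C_2 ≅ Z^5.

Boundary ∂_1: C_1 → C_0 maps an edge to its endpoints' difference, ∂[p,q] = q − p.
This gives a 5×10 integer matrix of rank 4; reducing to Smith normal form yields diagonal entries (1,1,1,1).

Boundary ∂_2: C_2 → C_1 maps a triangle to the signed sum of its edges. For instance
  ∂[1,3,4] = [3,4] − [1,4] + [1,3],
  ∂[0,1,2] = [1,2] − [0,2] + [0,1].
The resulting 10×5 matrix has rank 5, and its Smith normal form has invariant factors (1,1,1,1,1).

Now H_k = ker ∂_k / im ∂_{k+1}, so:

  H_0: rank C_0 − rank ∂_1 = 5 − 4 = 1, and the invariant factors of ∂_1 are all 1, so H_0 ≅ Z.

H_0 = Z.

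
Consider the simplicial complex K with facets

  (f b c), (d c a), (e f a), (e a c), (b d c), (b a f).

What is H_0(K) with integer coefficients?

H_0 ≅ Z.

Take the total order a < b < c < d < e < f on the vertex set. Then K (dimension 2) consists of the simplices:

  0-simplices (6): a, b, c, d, e, f
  1-simplices (12): ab, ac, ad, ae, af, bc, bd, bf, cd, ce, cf, ef
  2-simplices (6): abf, acd, ace, aef, bcd, bcf

giving chain groups C_0 ≅ Z^6, C_1 ≅ Z^12, C_2 ≅ Z^6.

Boundary ∂_1: C_1 → C_0 sends each edge [p,q] (with p < q) to q − p. For instance
  ∂ac = c − a.
The 6×12 boundary matrix has rank 5 and Smith normal form diag(1,1,1,1,1).

∂_2: C_2 → C_1 sends each 2-simplex [p,q,r] to [q,r] − [p,r] + [p,q]. For instance
  ∂bcd = cd − bd + bc,
  ∂abf = bf − af + ab.
The resulting 12×6 matrix has rank 6, and its Smith normal form has invariant factors (1,1,1,1,1,1).

From H_k ≅ ker(∂_k) / im(∂_{k+1}) we obtain:

  H_0: rank C_0 − rank ∂_1 = 6 − 5 = 1, and the invariant factors of ∂_1 are all 1, so H_0 ≅ Z.

(K is a triangulation of the cylinder S^1 x I.)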